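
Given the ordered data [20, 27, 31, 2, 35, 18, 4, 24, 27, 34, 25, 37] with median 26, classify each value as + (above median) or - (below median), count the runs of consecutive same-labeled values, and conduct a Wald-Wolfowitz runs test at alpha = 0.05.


Step 1: Compute median = 26; label A = above, B = below.
Labels in order: BAABABBBAABA  (n_A = 6, n_B = 6)
Step 2: Count runs R = 8.
Step 3: Under H0 (random ordering), E[R] = 2*n_A*n_B/(n_A+n_B) + 1 = 2*6*6/12 + 1 = 7.0000.
        Var[R] = 2*n_A*n_B*(2*n_A*n_B - n_A - n_B) / ((n_A+n_B)^2 * (n_A+n_B-1)) = 4320/1584 = 2.7273.
        SD[R] = 1.6514.
Step 4: Continuity-corrected z = (R - 0.5 - E[R]) / SD[R] = (8 - 0.5 - 7.0000) / 1.6514 = 0.3028.
Step 5: Two-sided p-value via normal approximation = 2*(1 - Phi(|z|)) = 0.762069.
Step 6: alpha = 0.05. fail to reject H0.

R = 8, z = 0.3028, p = 0.762069, fail to reject H0.


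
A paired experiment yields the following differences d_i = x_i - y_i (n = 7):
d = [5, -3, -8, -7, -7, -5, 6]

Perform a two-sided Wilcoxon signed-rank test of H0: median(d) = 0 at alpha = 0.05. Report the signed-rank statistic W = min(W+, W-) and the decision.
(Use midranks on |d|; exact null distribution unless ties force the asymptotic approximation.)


Step 1: Drop any zero differences (none here) and take |d_i|.
|d| = [5, 3, 8, 7, 7, 5, 6]
Step 2: Midrank |d_i| (ties get averaged ranks).
ranks: |5|->2.5, |3|->1, |8|->7, |7|->5.5, |7|->5.5, |5|->2.5, |6|->4
Step 3: Attach original signs; sum ranks with positive sign and with negative sign.
W+ = 2.5 + 4 = 6.5
W- = 1 + 7 + 5.5 + 5.5 + 2.5 = 21.5
(Check: W+ + W- = 28 should equal n(n+1)/2 = 28.)
Step 4: Test statistic W = min(W+, W-) = 6.5.
Step 5: Ties in |d|, so use the tie-corrected normal approximation.
        E[W] = n(n+1)/4 = 7*8/4 = 14.
        Tie groups: |d|=5 (t=2), |d|=7 (t=2); sum(t^3 - t) = 12.
        Var[W] = n(n+1)(2n+1)/24 - sum(t^3-t)/48 = 840/24 - 12/48 = 34.75.
        z = (W - E[W]) / sqrt(Var[W]) = (6.5 - 14) / 5.8949 = -1.2723.
        Two-sided p = 2*Phi(z) = 0.203272.
Step 6: alpha = 0.05. fail to reject H0.

W+ = 6.5, W- = 21.5, W = min = 6.5, p = 0.203272, fail to reject H0.


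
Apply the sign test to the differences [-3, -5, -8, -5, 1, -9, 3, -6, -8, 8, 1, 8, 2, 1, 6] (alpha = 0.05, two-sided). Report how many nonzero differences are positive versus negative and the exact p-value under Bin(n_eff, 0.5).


Step 1: Discard zero differences. Original n = 15; n_eff = number of nonzero differences = 15.
Nonzero differences (with sign): -3, -5, -8, -5, +1, -9, +3, -6, -8, +8, +1, +8, +2, +1, +6
Step 2: Count signs: positive = 8, negative = 7.
Step 3: Under H0: P(positive) = 0.5, so the number of positives S ~ Bin(15, 0.5).
Step 4: Two-sided exact p-value = sum of Bin(15,0.5) probabilities at or below the observed probability = 1.000000.
Step 5: alpha = 0.05. fail to reject H0.

n_eff = 15, pos = 8, neg = 7, p = 1.000000, fail to reject H0.


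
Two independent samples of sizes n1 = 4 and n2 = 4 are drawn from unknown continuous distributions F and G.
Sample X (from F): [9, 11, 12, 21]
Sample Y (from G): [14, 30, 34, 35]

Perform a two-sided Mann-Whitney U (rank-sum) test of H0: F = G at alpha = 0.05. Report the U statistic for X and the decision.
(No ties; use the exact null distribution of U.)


Step 1: Combine and sort all 8 observations; assign midranks.
sorted (value, group): (9,X), (11,X), (12,X), (14,Y), (21,X), (30,Y), (34,Y), (35,Y)
ranks: 9->1, 11->2, 12->3, 14->4, 21->5, 30->6, 34->7, 35->8
Step 2: Rank sum for X: R1 = 1 + 2 + 3 + 5 = 11.
Step 3: U_X = R1 - n1(n1+1)/2 = 11 - 4*5/2 = 11 - 10 = 1.
       U_Y = n1*n2 - U_X = 16 - 1 = 15.
Step 4: No ties, so the exact null distribution of U (based on enumerating the C(8,4) = 70 equally likely rank assignments) gives the two-sided p-value.
Step 5: p-value = 0.057143; compare to alpha = 0.05. fail to reject H0.

U_X = 1, p = 0.057143, fail to reject H0 at alpha = 0.05.


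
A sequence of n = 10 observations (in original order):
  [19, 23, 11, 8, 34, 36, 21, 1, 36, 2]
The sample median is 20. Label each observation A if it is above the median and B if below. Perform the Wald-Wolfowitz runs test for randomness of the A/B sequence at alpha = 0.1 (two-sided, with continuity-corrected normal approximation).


Step 1: Compute median = 20; label A = above, B = below.
Labels in order: BABBAAABAB  (n_A = 5, n_B = 5)
Step 2: Count runs R = 7.
Step 3: Under H0 (random ordering), E[R] = 2*n_A*n_B/(n_A+n_B) + 1 = 2*5*5/10 + 1 = 6.0000.
        Var[R] = 2*n_A*n_B*(2*n_A*n_B - n_A - n_B) / ((n_A+n_B)^2 * (n_A+n_B-1)) = 2000/900 = 2.2222.
        SD[R] = 1.4907.
Step 4: Continuity-corrected z = (R - 0.5 - E[R]) / SD[R] = (7 - 0.5 - 6.0000) / 1.4907 = 0.3354.
Step 5: Two-sided p-value via normal approximation = 2*(1 - Phi(|z|)) = 0.737316.
Step 6: alpha = 0.1. fail to reject H0.

R = 7, z = 0.3354, p = 0.737316, fail to reject H0.


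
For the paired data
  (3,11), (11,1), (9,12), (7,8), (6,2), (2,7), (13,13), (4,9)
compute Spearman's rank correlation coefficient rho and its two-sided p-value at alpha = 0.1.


Step 1: Rank x and y separately (midranks; no ties here).
rank(x): 3->2, 11->7, 9->6, 7->5, 6->4, 2->1, 13->8, 4->3
rank(y): 11->6, 1->1, 12->7, 8->4, 2->2, 7->3, 13->8, 9->5
Step 2: d_i = R_x(i) - R_y(i); compute d_i^2.
  (2-6)^2=16, (7-1)^2=36, (6-7)^2=1, (5-4)^2=1, (4-2)^2=4, (1-3)^2=4, (8-8)^2=0, (3-5)^2=4
sum(d^2) = 66.
Step 3: rho = 1 - 6*66 / (8*(8^2 - 1)) = 1 - 396/504 = 0.214286.
Step 4: Under H0, t = rho * sqrt((n-2)/(1-rho^2)) = 0.5374 ~ t(6).
Step 5: Two-sided p-value from the t-distribution with 6 df = 0.610344.
Step 6: alpha = 0.1. fail to reject H0.

rho = 0.2143, p = 0.610344, fail to reject H0 at alpha = 0.1.


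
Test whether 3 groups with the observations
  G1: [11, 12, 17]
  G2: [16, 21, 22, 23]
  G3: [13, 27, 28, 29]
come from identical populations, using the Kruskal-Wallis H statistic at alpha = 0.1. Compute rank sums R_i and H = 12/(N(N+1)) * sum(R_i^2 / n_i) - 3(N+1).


Step 1: Combine all N = 11 observations and assign midranks.
sorted (value, group, rank): (11,G1,1), (12,G1,2), (13,G3,3), (16,G2,4), (17,G1,5), (21,G2,6), (22,G2,7), (23,G2,8), (27,G3,9), (28,G3,10), (29,G3,11)
Step 2: Sum ranks within each group.
R_1 = 8 (n_1 = 3)
R_2 = 25 (n_2 = 4)
R_3 = 33 (n_3 = 4)
Step 3: H = 12/(N(N+1)) * sum(R_i^2/n_i) - 3(N+1)
     = 12/(11*12) * (8^2/3 + 25^2/4 + 33^2/4) - 3*12
     = 0.090909 * 449.833 - 36
     = 4.893939.
Step 4: No ties, so H is used without correction.
Step 5: Under H0, H ~ chi^2(2); p-value = 0.086555.
Step 6: alpha = 0.1. reject H0.

H = 4.8939, df = 2, p = 0.086555, reject H0.


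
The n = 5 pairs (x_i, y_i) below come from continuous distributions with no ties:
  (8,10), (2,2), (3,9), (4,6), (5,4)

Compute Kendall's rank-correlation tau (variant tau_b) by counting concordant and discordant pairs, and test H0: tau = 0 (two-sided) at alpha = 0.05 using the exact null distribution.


Step 1: Enumerate the 10 unordered pairs (i,j) with i<j and classify each by sign(x_j-x_i) * sign(y_j-y_i).
  (1,2):dx=-6,dy=-8->C; (1,3):dx=-5,dy=-1->C; (1,4):dx=-4,dy=-4->C; (1,5):dx=-3,dy=-6->C
  (2,3):dx=+1,dy=+7->C; (2,4):dx=+2,dy=+4->C; (2,5):dx=+3,dy=+2->C; (3,4):dx=+1,dy=-3->D
  (3,5):dx=+2,dy=-5->D; (4,5):dx=+1,dy=-2->D
Step 2: C = 7, D = 3, total pairs = 10.
Step 3: tau = (C - D)/(n(n-1)/2) = (7 - 3)/10 = 0.400000.
Step 4: Exact two-sided p-value (enumerate n! = 120 permutations of y under H0): p = 0.483333.
Step 5: alpha = 0.05. fail to reject H0.

tau_b = 0.4000 (C=7, D=3), p = 0.483333, fail to reject H0.


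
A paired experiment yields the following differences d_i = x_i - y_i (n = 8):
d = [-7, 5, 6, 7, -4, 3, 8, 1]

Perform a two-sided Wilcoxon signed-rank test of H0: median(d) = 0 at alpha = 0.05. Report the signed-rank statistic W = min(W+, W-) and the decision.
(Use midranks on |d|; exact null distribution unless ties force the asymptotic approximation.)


Step 1: Drop any zero differences (none here) and take |d_i|.
|d| = [7, 5, 6, 7, 4, 3, 8, 1]
Step 2: Midrank |d_i| (ties get averaged ranks).
ranks: |7|->6.5, |5|->4, |6|->5, |7|->6.5, |4|->3, |3|->2, |8|->8, |1|->1
Step 3: Attach original signs; sum ranks with positive sign and with negative sign.
W+ = 4 + 5 + 6.5 + 2 + 8 + 1 = 26.5
W- = 6.5 + 3 = 9.5
(Check: W+ + W- = 36 should equal n(n+1)/2 = 36.)
Step 4: Test statistic W = min(W+, W-) = 9.5.
Step 5: Ties in |d|, so use the tie-corrected normal approximation.
        E[W] = n(n+1)/4 = 8*9/4 = 18.
        Tie groups: |d|=7 (t=2); sum(t^3 - t) = 6.
        Var[W] = n(n+1)(2n+1)/24 - sum(t^3-t)/48 = 1224/24 - 6/48 = 50.875.
        z = (W - E[W]) / sqrt(Var[W]) = (9.5 - 18) / 7.1327 = -1.1917.
        Two-sided p = 2*Phi(z) = 0.233379.
Step 6: alpha = 0.05. fail to reject H0.

W+ = 26.5, W- = 9.5, W = min = 9.5, p = 0.233379, fail to reject H0.


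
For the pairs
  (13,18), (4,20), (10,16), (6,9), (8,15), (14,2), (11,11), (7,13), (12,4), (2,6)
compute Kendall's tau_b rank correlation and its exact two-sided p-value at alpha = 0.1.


Step 1: Enumerate the 45 unordered pairs (i,j) with i<j and classify each by sign(x_j-x_i) * sign(y_j-y_i).
  (1,2):dx=-9,dy=+2->D; (1,3):dx=-3,dy=-2->C; (1,4):dx=-7,dy=-9->C; (1,5):dx=-5,dy=-3->C
  (1,6):dx=+1,dy=-16->D; (1,7):dx=-2,dy=-7->C; (1,8):dx=-6,dy=-5->C; (1,9):dx=-1,dy=-14->C
  (1,10):dx=-11,dy=-12->C; (2,3):dx=+6,dy=-4->D; (2,4):dx=+2,dy=-11->D; (2,5):dx=+4,dy=-5->D
  (2,6):dx=+10,dy=-18->D; (2,7):dx=+7,dy=-9->D; (2,8):dx=+3,dy=-7->D; (2,9):dx=+8,dy=-16->D
  (2,10):dx=-2,dy=-14->C; (3,4):dx=-4,dy=-7->C; (3,5):dx=-2,dy=-1->C; (3,6):dx=+4,dy=-14->D
  (3,7):dx=+1,dy=-5->D; (3,8):dx=-3,dy=-3->C; (3,9):dx=+2,dy=-12->D; (3,10):dx=-8,dy=-10->C
  (4,5):dx=+2,dy=+6->C; (4,6):dx=+8,dy=-7->D; (4,7):dx=+5,dy=+2->C; (4,8):dx=+1,dy=+4->C
  (4,9):dx=+6,dy=-5->D; (4,10):dx=-4,dy=-3->C; (5,6):dx=+6,dy=-13->D; (5,7):dx=+3,dy=-4->D
  (5,8):dx=-1,dy=-2->C; (5,9):dx=+4,dy=-11->D; (5,10):dx=-6,dy=-9->C; (6,7):dx=-3,dy=+9->D
  (6,8):dx=-7,dy=+11->D; (6,9):dx=-2,dy=+2->D; (6,10):dx=-12,dy=+4->D; (7,8):dx=-4,dy=+2->D
  (7,9):dx=+1,dy=-7->D; (7,10):dx=-9,dy=-5->C; (8,9):dx=+5,dy=-9->D; (8,10):dx=-5,dy=-7->C
  (9,10):dx=-10,dy=+2->D
Step 2: C = 20, D = 25, total pairs = 45.
Step 3: tau = (C - D)/(n(n-1)/2) = (20 - 25)/45 = -0.111111.
Step 4: Exact two-sided p-value (enumerate n! = 3628800 permutations of y under H0): p = 0.727490.
Step 5: alpha = 0.1. fail to reject H0.

tau_b = -0.1111 (C=20, D=25), p = 0.727490, fail to reject H0.


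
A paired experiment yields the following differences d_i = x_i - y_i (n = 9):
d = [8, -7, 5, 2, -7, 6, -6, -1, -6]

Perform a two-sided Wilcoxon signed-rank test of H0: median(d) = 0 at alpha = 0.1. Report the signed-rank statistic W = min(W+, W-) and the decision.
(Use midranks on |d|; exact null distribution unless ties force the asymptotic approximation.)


Step 1: Drop any zero differences (none here) and take |d_i|.
|d| = [8, 7, 5, 2, 7, 6, 6, 1, 6]
Step 2: Midrank |d_i| (ties get averaged ranks).
ranks: |8|->9, |7|->7.5, |5|->3, |2|->2, |7|->7.5, |6|->5, |6|->5, |1|->1, |6|->5
Step 3: Attach original signs; sum ranks with positive sign and with negative sign.
W+ = 9 + 3 + 2 + 5 = 19
W- = 7.5 + 7.5 + 5 + 1 + 5 = 26
(Check: W+ + W- = 45 should equal n(n+1)/2 = 45.)
Step 4: Test statistic W = min(W+, W-) = 19.
Step 5: Ties in |d|, so use the tie-corrected normal approximation.
        E[W] = n(n+1)/4 = 9*10/4 = 22.5.
        Tie groups: |d|=6 (t=3), |d|=7 (t=2); sum(t^3 - t) = 30.
        Var[W] = n(n+1)(2n+1)/24 - sum(t^3-t)/48 = 1710/24 - 30/48 = 70.625.
        z = (W - E[W]) / sqrt(Var[W]) = (19 - 22.5) / 8.4039 = -0.4165.
        Two-sided p = 2*Phi(z) = 0.677063.
Step 6: alpha = 0.1. fail to reject H0.

W+ = 19, W- = 26, W = min = 19, p = 0.677063, fail to reject H0.


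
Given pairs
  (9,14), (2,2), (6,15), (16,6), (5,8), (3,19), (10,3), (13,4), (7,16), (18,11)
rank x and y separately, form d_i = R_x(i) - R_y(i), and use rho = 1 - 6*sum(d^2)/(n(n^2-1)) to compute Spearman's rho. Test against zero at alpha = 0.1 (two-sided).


Step 1: Rank x and y separately (midranks; no ties here).
rank(x): 9->6, 2->1, 6->4, 16->9, 5->3, 3->2, 10->7, 13->8, 7->5, 18->10
rank(y): 14->7, 2->1, 15->8, 6->4, 8->5, 19->10, 3->2, 4->3, 16->9, 11->6
Step 2: d_i = R_x(i) - R_y(i); compute d_i^2.
  (6-7)^2=1, (1-1)^2=0, (4-8)^2=16, (9-4)^2=25, (3-5)^2=4, (2-10)^2=64, (7-2)^2=25, (8-3)^2=25, (5-9)^2=16, (10-6)^2=16
sum(d^2) = 192.
Step 3: rho = 1 - 6*192 / (10*(10^2 - 1)) = 1 - 1152/990 = -0.163636.
Step 4: Under H0, t = rho * sqrt((n-2)/(1-rho^2)) = -0.4692 ~ t(8).
Step 5: Two-sided p-value from the t-distribution with 8 df = 0.651477.
Step 6: alpha = 0.1. fail to reject H0.

rho = -0.1636, p = 0.651477, fail to reject H0 at alpha = 0.1.


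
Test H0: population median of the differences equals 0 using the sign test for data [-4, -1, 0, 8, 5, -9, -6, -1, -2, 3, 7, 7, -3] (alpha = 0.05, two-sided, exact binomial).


Step 1: Discard zero differences. Original n = 13; n_eff = number of nonzero differences = 12.
Nonzero differences (with sign): -4, -1, +8, +5, -9, -6, -1, -2, +3, +7, +7, -3
Step 2: Count signs: positive = 5, negative = 7.
Step 3: Under H0: P(positive) = 0.5, so the number of positives S ~ Bin(12, 0.5).
Step 4: Two-sided exact p-value = sum of Bin(12,0.5) probabilities at or below the observed probability = 0.774414.
Step 5: alpha = 0.05. fail to reject H0.

n_eff = 12, pos = 5, neg = 7, p = 0.774414, fail to reject H0.


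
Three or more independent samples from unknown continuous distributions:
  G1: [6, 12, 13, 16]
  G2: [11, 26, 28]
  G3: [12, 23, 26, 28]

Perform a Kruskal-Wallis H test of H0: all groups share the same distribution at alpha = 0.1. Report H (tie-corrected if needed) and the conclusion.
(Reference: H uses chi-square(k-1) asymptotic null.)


Step 1: Combine all N = 11 observations and assign midranks.
sorted (value, group, rank): (6,G1,1), (11,G2,2), (12,G1,3.5), (12,G3,3.5), (13,G1,5), (16,G1,6), (23,G3,7), (26,G2,8.5), (26,G3,8.5), (28,G2,10.5), (28,G3,10.5)
Step 2: Sum ranks within each group.
R_1 = 15.5 (n_1 = 4)
R_2 = 21 (n_2 = 3)
R_3 = 29.5 (n_3 = 4)
Step 3: H = 12/(N(N+1)) * sum(R_i^2/n_i) - 3(N+1)
     = 12/(11*12) * (15.5^2/4 + 21^2/3 + 29.5^2/4) - 3*12
     = 0.090909 * 424.625 - 36
     = 2.602273.
Step 4: Ties present; correction factor C = 1 - 18/(11^3 - 11) = 0.986364. Corrected H = 2.602273 / 0.986364 = 2.638249.
Step 5: Under H0, H ~ chi^2(2); p-value = 0.267369.
Step 6: alpha = 0.1. fail to reject H0.

H = 2.6382, df = 2, p = 0.267369, fail to reject H0.


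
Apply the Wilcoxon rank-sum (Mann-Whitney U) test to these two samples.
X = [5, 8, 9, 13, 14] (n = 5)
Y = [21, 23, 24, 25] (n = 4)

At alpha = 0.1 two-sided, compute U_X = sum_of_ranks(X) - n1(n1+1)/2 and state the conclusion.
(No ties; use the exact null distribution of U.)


Step 1: Combine and sort all 9 observations; assign midranks.
sorted (value, group): (5,X), (8,X), (9,X), (13,X), (14,X), (21,Y), (23,Y), (24,Y), (25,Y)
ranks: 5->1, 8->2, 9->3, 13->4, 14->5, 21->6, 23->7, 24->8, 25->9
Step 2: Rank sum for X: R1 = 1 + 2 + 3 + 4 + 5 = 15.
Step 3: U_X = R1 - n1(n1+1)/2 = 15 - 5*6/2 = 15 - 15 = 0.
       U_Y = n1*n2 - U_X = 20 - 0 = 20.
Step 4: No ties, so the exact null distribution of U (based on enumerating the C(9,5) = 126 equally likely rank assignments) gives the two-sided p-value.
Step 5: p-value = 0.015873; compare to alpha = 0.1. reject H0.

U_X = 0, p = 0.015873, reject H0 at alpha = 0.1.


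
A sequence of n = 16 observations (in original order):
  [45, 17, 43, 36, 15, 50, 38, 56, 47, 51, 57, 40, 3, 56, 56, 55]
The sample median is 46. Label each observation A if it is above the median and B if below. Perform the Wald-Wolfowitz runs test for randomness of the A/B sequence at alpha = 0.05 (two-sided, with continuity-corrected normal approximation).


Step 1: Compute median = 46; label A = above, B = below.
Labels in order: BBBBBABAAAABBAAA  (n_A = 8, n_B = 8)
Step 2: Count runs R = 6.
Step 3: Under H0 (random ordering), E[R] = 2*n_A*n_B/(n_A+n_B) + 1 = 2*8*8/16 + 1 = 9.0000.
        Var[R] = 2*n_A*n_B*(2*n_A*n_B - n_A - n_B) / ((n_A+n_B)^2 * (n_A+n_B-1)) = 14336/3840 = 3.7333.
        SD[R] = 1.9322.
Step 4: Continuity-corrected z = (R + 0.5 - E[R]) / SD[R] = (6 + 0.5 - 9.0000) / 1.9322 = -1.2939.
Step 5: Two-sided p-value via normal approximation = 2*(1 - Phi(|z|)) = 0.195709.
Step 6: alpha = 0.05. fail to reject H0.

R = 6, z = -1.2939, p = 0.195709, fail to reject H0.


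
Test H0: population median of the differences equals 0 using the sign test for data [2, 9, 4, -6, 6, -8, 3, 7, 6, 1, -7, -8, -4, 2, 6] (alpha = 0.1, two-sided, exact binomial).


Step 1: Discard zero differences. Original n = 15; n_eff = number of nonzero differences = 15.
Nonzero differences (with sign): +2, +9, +4, -6, +6, -8, +3, +7, +6, +1, -7, -8, -4, +2, +6
Step 2: Count signs: positive = 10, negative = 5.
Step 3: Under H0: P(positive) = 0.5, so the number of positives S ~ Bin(15, 0.5).
Step 4: Two-sided exact p-value = sum of Bin(15,0.5) probabilities at or below the observed probability = 0.301758.
Step 5: alpha = 0.1. fail to reject H0.

n_eff = 15, pos = 10, neg = 5, p = 0.301758, fail to reject H0.


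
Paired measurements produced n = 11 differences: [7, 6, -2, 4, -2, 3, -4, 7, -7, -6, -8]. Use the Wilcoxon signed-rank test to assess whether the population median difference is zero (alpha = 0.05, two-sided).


Step 1: Drop any zero differences (none here) and take |d_i|.
|d| = [7, 6, 2, 4, 2, 3, 4, 7, 7, 6, 8]
Step 2: Midrank |d_i| (ties get averaged ranks).
ranks: |7|->9, |6|->6.5, |2|->1.5, |4|->4.5, |2|->1.5, |3|->3, |4|->4.5, |7|->9, |7|->9, |6|->6.5, |8|->11
Step 3: Attach original signs; sum ranks with positive sign and with negative sign.
W+ = 9 + 6.5 + 4.5 + 3 + 9 = 32
W- = 1.5 + 1.5 + 4.5 + 9 + 6.5 + 11 = 34
(Check: W+ + W- = 66 should equal n(n+1)/2 = 66.)
Step 4: Test statistic W = min(W+, W-) = 32.
Step 5: Ties in |d|, so use the tie-corrected normal approximation.
        E[W] = n(n+1)/4 = 11*12/4 = 33.
        Tie groups: |d|=2 (t=2), |d|=4 (t=2), |d|=6 (t=2), |d|=7 (t=3); sum(t^3 - t) = 42.
        Var[W] = n(n+1)(2n+1)/24 - sum(t^3-t)/48 = 3036/24 - 42/48 = 125.625.
        z = (W - E[W]) / sqrt(Var[W]) = (32 - 33) / 11.2083 = -0.0892.
        Two-sided p = 2*Phi(z) = 0.928907.
Step 6: alpha = 0.05. fail to reject H0.

W+ = 32, W- = 34, W = min = 32, p = 0.928907, fail to reject H0.


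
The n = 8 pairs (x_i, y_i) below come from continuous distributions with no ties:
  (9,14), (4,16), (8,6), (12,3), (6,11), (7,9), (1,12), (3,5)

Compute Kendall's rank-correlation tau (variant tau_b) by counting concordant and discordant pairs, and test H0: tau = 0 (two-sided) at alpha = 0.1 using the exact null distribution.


Step 1: Enumerate the 28 unordered pairs (i,j) with i<j and classify each by sign(x_j-x_i) * sign(y_j-y_i).
  (1,2):dx=-5,dy=+2->D; (1,3):dx=-1,dy=-8->C; (1,4):dx=+3,dy=-11->D; (1,5):dx=-3,dy=-3->C
  (1,6):dx=-2,dy=-5->C; (1,7):dx=-8,dy=-2->C; (1,8):dx=-6,dy=-9->C; (2,3):dx=+4,dy=-10->D
  (2,4):dx=+8,dy=-13->D; (2,5):dx=+2,dy=-5->D; (2,6):dx=+3,dy=-7->D; (2,7):dx=-3,dy=-4->C
  (2,8):dx=-1,dy=-11->C; (3,4):dx=+4,dy=-3->D; (3,5):dx=-2,dy=+5->D; (3,6):dx=-1,dy=+3->D
  (3,7):dx=-7,dy=+6->D; (3,8):dx=-5,dy=-1->C; (4,5):dx=-6,dy=+8->D; (4,6):dx=-5,dy=+6->D
  (4,7):dx=-11,dy=+9->D; (4,8):dx=-9,dy=+2->D; (5,6):dx=+1,dy=-2->D; (5,7):dx=-5,dy=+1->D
  (5,8):dx=-3,dy=-6->C; (6,7):dx=-6,dy=+3->D; (6,8):dx=-4,dy=-4->C; (7,8):dx=+2,dy=-7->D
Step 2: C = 10, D = 18, total pairs = 28.
Step 3: tau = (C - D)/(n(n-1)/2) = (10 - 18)/28 = -0.285714.
Step 4: Exact two-sided p-value (enumerate n! = 40320 permutations of y under H0): p = 0.398760.
Step 5: alpha = 0.1. fail to reject H0.

tau_b = -0.2857 (C=10, D=18), p = 0.398760, fail to reject H0.


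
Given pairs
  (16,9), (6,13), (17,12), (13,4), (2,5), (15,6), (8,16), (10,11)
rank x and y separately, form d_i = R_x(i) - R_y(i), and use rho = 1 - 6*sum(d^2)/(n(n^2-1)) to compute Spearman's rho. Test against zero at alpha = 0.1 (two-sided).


Step 1: Rank x and y separately (midranks; no ties here).
rank(x): 16->7, 6->2, 17->8, 13->5, 2->1, 15->6, 8->3, 10->4
rank(y): 9->4, 13->7, 12->6, 4->1, 5->2, 6->3, 16->8, 11->5
Step 2: d_i = R_x(i) - R_y(i); compute d_i^2.
  (7-4)^2=9, (2-7)^2=25, (8-6)^2=4, (5-1)^2=16, (1-2)^2=1, (6-3)^2=9, (3-8)^2=25, (4-5)^2=1
sum(d^2) = 90.
Step 3: rho = 1 - 6*90 / (8*(8^2 - 1)) = 1 - 540/504 = -0.071429.
Step 4: Under H0, t = rho * sqrt((n-2)/(1-rho^2)) = -0.1754 ~ t(6).
Step 5: Two-sided p-value from the t-distribution with 6 df = 0.866526.
Step 6: alpha = 0.1. fail to reject H0.

rho = -0.0714, p = 0.866526, fail to reject H0 at alpha = 0.1.


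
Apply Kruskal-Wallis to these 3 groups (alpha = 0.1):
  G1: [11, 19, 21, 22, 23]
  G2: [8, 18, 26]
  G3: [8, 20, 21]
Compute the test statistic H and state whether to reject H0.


Step 1: Combine all N = 11 observations and assign midranks.
sorted (value, group, rank): (8,G2,1.5), (8,G3,1.5), (11,G1,3), (18,G2,4), (19,G1,5), (20,G3,6), (21,G1,7.5), (21,G3,7.5), (22,G1,9), (23,G1,10), (26,G2,11)
Step 2: Sum ranks within each group.
R_1 = 34.5 (n_1 = 5)
R_2 = 16.5 (n_2 = 3)
R_3 = 15 (n_3 = 3)
Step 3: H = 12/(N(N+1)) * sum(R_i^2/n_i) - 3(N+1)
     = 12/(11*12) * (34.5^2/5 + 16.5^2/3 + 15^2/3) - 3*12
     = 0.090909 * 403.8 - 36
     = 0.709091.
Step 4: Ties present; correction factor C = 1 - 12/(11^3 - 11) = 0.990909. Corrected H = 0.709091 / 0.990909 = 0.715596.
Step 5: Under H0, H ~ chi^2(2); p-value = 0.699214.
Step 6: alpha = 0.1. fail to reject H0.

H = 0.7156, df = 2, p = 0.699214, fail to reject H0.


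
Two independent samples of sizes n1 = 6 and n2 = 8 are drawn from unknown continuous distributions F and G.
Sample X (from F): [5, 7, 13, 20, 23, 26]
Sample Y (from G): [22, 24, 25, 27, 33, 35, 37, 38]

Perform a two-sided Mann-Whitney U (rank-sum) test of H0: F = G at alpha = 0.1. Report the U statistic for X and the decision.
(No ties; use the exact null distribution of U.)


Step 1: Combine and sort all 14 observations; assign midranks.
sorted (value, group): (5,X), (7,X), (13,X), (20,X), (22,Y), (23,X), (24,Y), (25,Y), (26,X), (27,Y), (33,Y), (35,Y), (37,Y), (38,Y)
ranks: 5->1, 7->2, 13->3, 20->4, 22->5, 23->6, 24->7, 25->8, 26->9, 27->10, 33->11, 35->12, 37->13, 38->14
Step 2: Rank sum for X: R1 = 1 + 2 + 3 + 4 + 6 + 9 = 25.
Step 3: U_X = R1 - n1(n1+1)/2 = 25 - 6*7/2 = 25 - 21 = 4.
       U_Y = n1*n2 - U_X = 48 - 4 = 44.
Step 4: No ties, so the exact null distribution of U (based on enumerating the C(14,6) = 3003 equally likely rank assignments) gives the two-sided p-value.
Step 5: p-value = 0.007992; compare to alpha = 0.1. reject H0.

U_X = 4, p = 0.007992, reject H0 at alpha = 0.1.


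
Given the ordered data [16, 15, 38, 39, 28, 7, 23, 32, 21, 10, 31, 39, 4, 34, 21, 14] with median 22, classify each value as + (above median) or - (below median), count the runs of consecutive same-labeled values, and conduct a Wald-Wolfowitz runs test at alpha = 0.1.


Step 1: Compute median = 22; label A = above, B = below.
Labels in order: BBAAABAABBAABABB  (n_A = 8, n_B = 8)
Step 2: Count runs R = 9.
Step 3: Under H0 (random ordering), E[R] = 2*n_A*n_B/(n_A+n_B) + 1 = 2*8*8/16 + 1 = 9.0000.
        Var[R] = 2*n_A*n_B*(2*n_A*n_B - n_A - n_B) / ((n_A+n_B)^2 * (n_A+n_B-1)) = 14336/3840 = 3.7333.
        SD[R] = 1.9322.
Step 4: R = E[R], so z = 0 with no continuity correction.
Step 5: Two-sided p-value via normal approximation = 2*(1 - Phi(|z|)) = 1.000000.
Step 6: alpha = 0.1. fail to reject H0.

R = 9, z = 0.0000, p = 1.000000, fail to reject H0.


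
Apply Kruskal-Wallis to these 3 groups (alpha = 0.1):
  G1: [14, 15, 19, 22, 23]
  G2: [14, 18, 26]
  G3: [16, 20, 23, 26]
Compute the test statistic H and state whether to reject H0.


Step 1: Combine all N = 12 observations and assign midranks.
sorted (value, group, rank): (14,G1,1.5), (14,G2,1.5), (15,G1,3), (16,G3,4), (18,G2,5), (19,G1,6), (20,G3,7), (22,G1,8), (23,G1,9.5), (23,G3,9.5), (26,G2,11.5), (26,G3,11.5)
Step 2: Sum ranks within each group.
R_1 = 28 (n_1 = 5)
R_2 = 18 (n_2 = 3)
R_3 = 32 (n_3 = 4)
Step 3: H = 12/(N(N+1)) * sum(R_i^2/n_i) - 3(N+1)
     = 12/(12*13) * (28^2/5 + 18^2/3 + 32^2/4) - 3*13
     = 0.076923 * 520.8 - 39
     = 1.061538.
Step 4: Ties present; correction factor C = 1 - 18/(12^3 - 12) = 0.989510. Corrected H = 1.061538 / 0.989510 = 1.072792.
Step 5: Under H0, H ~ chi^2(2); p-value = 0.584852.
Step 6: alpha = 0.1. fail to reject H0.

H = 1.0728, df = 2, p = 0.584852, fail to reject H0.


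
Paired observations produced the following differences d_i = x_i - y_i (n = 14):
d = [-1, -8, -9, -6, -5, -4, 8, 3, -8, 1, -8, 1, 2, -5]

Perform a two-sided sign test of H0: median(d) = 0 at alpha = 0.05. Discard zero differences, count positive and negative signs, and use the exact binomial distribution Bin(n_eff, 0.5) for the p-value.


Step 1: Discard zero differences. Original n = 14; n_eff = number of nonzero differences = 14.
Nonzero differences (with sign): -1, -8, -9, -6, -5, -4, +8, +3, -8, +1, -8, +1, +2, -5
Step 2: Count signs: positive = 5, negative = 9.
Step 3: Under H0: P(positive) = 0.5, so the number of positives S ~ Bin(14, 0.5).
Step 4: Two-sided exact p-value = sum of Bin(14,0.5) probabilities at or below the observed probability = 0.423950.
Step 5: alpha = 0.05. fail to reject H0.

n_eff = 14, pos = 5, neg = 9, p = 0.423950, fail to reject H0.


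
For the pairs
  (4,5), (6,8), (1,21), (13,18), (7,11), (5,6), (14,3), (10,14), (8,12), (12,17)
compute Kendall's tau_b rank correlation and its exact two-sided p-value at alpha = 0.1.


Step 1: Enumerate the 45 unordered pairs (i,j) with i<j and classify each by sign(x_j-x_i) * sign(y_j-y_i).
  (1,2):dx=+2,dy=+3->C; (1,3):dx=-3,dy=+16->D; (1,4):dx=+9,dy=+13->C; (1,5):dx=+3,dy=+6->C
  (1,6):dx=+1,dy=+1->C; (1,7):dx=+10,dy=-2->D; (1,8):dx=+6,dy=+9->C; (1,9):dx=+4,dy=+7->C
  (1,10):dx=+8,dy=+12->C; (2,3):dx=-5,dy=+13->D; (2,4):dx=+7,dy=+10->C; (2,5):dx=+1,dy=+3->C
  (2,6):dx=-1,dy=-2->C; (2,7):dx=+8,dy=-5->D; (2,8):dx=+4,dy=+6->C; (2,9):dx=+2,dy=+4->C
  (2,10):dx=+6,dy=+9->C; (3,4):dx=+12,dy=-3->D; (3,5):dx=+6,dy=-10->D; (3,6):dx=+4,dy=-15->D
  (3,7):dx=+13,dy=-18->D; (3,8):dx=+9,dy=-7->D; (3,9):dx=+7,dy=-9->D; (3,10):dx=+11,dy=-4->D
  (4,5):dx=-6,dy=-7->C; (4,6):dx=-8,dy=-12->C; (4,7):dx=+1,dy=-15->D; (4,8):dx=-3,dy=-4->C
  (4,9):dx=-5,dy=-6->C; (4,10):dx=-1,dy=-1->C; (5,6):dx=-2,dy=-5->C; (5,7):dx=+7,dy=-8->D
  (5,8):dx=+3,dy=+3->C; (5,9):dx=+1,dy=+1->C; (5,10):dx=+5,dy=+6->C; (6,7):dx=+9,dy=-3->D
  (6,8):dx=+5,dy=+8->C; (6,9):dx=+3,dy=+6->C; (6,10):dx=+7,dy=+11->C; (7,8):dx=-4,dy=+11->D
  (7,9):dx=-6,dy=+9->D; (7,10):dx=-2,dy=+14->D; (8,9):dx=-2,dy=-2->C; (8,10):dx=+2,dy=+3->C
  (9,10):dx=+4,dy=+5->C
Step 2: C = 28, D = 17, total pairs = 45.
Step 3: tau = (C - D)/(n(n-1)/2) = (28 - 17)/45 = 0.244444.
Step 4: Exact two-sided p-value (enumerate n! = 3628800 permutations of y under H0): p = 0.380720.
Step 5: alpha = 0.1. fail to reject H0.

tau_b = 0.2444 (C=28, D=17), p = 0.380720, fail to reject H0.


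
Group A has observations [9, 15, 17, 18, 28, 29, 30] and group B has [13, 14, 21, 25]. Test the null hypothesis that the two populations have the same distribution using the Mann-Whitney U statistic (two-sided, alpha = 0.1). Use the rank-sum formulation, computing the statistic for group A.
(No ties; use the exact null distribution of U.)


Step 1: Combine and sort all 11 observations; assign midranks.
sorted (value, group): (9,X), (13,Y), (14,Y), (15,X), (17,X), (18,X), (21,Y), (25,Y), (28,X), (29,X), (30,X)
ranks: 9->1, 13->2, 14->3, 15->4, 17->5, 18->6, 21->7, 25->8, 28->9, 29->10, 30->11
Step 2: Rank sum for X: R1 = 1 + 4 + 5 + 6 + 9 + 10 + 11 = 46.
Step 3: U_X = R1 - n1(n1+1)/2 = 46 - 7*8/2 = 46 - 28 = 18.
       U_Y = n1*n2 - U_X = 28 - 18 = 10.
Step 4: No ties, so the exact null distribution of U (based on enumerating the C(11,7) = 330 equally likely rank assignments) gives the two-sided p-value.
Step 5: p-value = 0.527273; compare to alpha = 0.1. fail to reject H0.

U_X = 18, p = 0.527273, fail to reject H0 at alpha = 0.1.


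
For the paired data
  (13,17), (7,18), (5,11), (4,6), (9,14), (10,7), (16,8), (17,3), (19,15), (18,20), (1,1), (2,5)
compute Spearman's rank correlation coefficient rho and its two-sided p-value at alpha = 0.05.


Step 1: Rank x and y separately (midranks; no ties here).
rank(x): 13->8, 7->5, 5->4, 4->3, 9->6, 10->7, 16->9, 17->10, 19->12, 18->11, 1->1, 2->2
rank(y): 17->10, 18->11, 11->7, 6->4, 14->8, 7->5, 8->6, 3->2, 15->9, 20->12, 1->1, 5->3
Step 2: d_i = R_x(i) - R_y(i); compute d_i^2.
  (8-10)^2=4, (5-11)^2=36, (4-7)^2=9, (3-4)^2=1, (6-8)^2=4, (7-5)^2=4, (9-6)^2=9, (10-2)^2=64, (12-9)^2=9, (11-12)^2=1, (1-1)^2=0, (2-3)^2=1
sum(d^2) = 142.
Step 3: rho = 1 - 6*142 / (12*(12^2 - 1)) = 1 - 852/1716 = 0.503497.
Step 4: Under H0, t = rho * sqrt((n-2)/(1-rho^2)) = 1.8428 ~ t(10).
Step 5: Two-sided p-value from the t-distribution with 10 df = 0.095157.
Step 6: alpha = 0.05. fail to reject H0.

rho = 0.5035, p = 0.095157, fail to reject H0 at alpha = 0.05.


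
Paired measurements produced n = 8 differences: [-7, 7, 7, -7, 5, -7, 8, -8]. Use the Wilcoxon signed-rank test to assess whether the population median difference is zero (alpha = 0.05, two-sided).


Step 1: Drop any zero differences (none here) and take |d_i|.
|d| = [7, 7, 7, 7, 5, 7, 8, 8]
Step 2: Midrank |d_i| (ties get averaged ranks).
ranks: |7|->4, |7|->4, |7|->4, |7|->4, |5|->1, |7|->4, |8|->7.5, |8|->7.5
Step 3: Attach original signs; sum ranks with positive sign and with negative sign.
W+ = 4 + 4 + 1 + 7.5 = 16.5
W- = 4 + 4 + 4 + 7.5 = 19.5
(Check: W+ + W- = 36 should equal n(n+1)/2 = 36.)
Step 4: Test statistic W = min(W+, W-) = 16.5.
Step 5: Ties in |d|, so use the tie-corrected normal approximation.
        E[W] = n(n+1)/4 = 8*9/4 = 18.
        Tie groups: |d|=7 (t=5), |d|=8 (t=2); sum(t^3 - t) = 126.
        Var[W] = n(n+1)(2n+1)/24 - sum(t^3-t)/48 = 1224/24 - 126/48 = 48.375.
        z = (W - E[W]) / sqrt(Var[W]) = (16.5 - 18) / 6.9552 = -0.2157.
        Two-sided p = 2*Phi(z) = 0.829248.
Step 6: alpha = 0.05. fail to reject H0.

W+ = 16.5, W- = 19.5, W = min = 16.5, p = 0.829248, fail to reject H0.


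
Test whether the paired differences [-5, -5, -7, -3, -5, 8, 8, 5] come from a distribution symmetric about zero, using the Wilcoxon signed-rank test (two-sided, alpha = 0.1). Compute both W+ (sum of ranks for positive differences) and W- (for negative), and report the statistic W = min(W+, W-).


Step 1: Drop any zero differences (none here) and take |d_i|.
|d| = [5, 5, 7, 3, 5, 8, 8, 5]
Step 2: Midrank |d_i| (ties get averaged ranks).
ranks: |5|->3.5, |5|->3.5, |7|->6, |3|->1, |5|->3.5, |8|->7.5, |8|->7.5, |5|->3.5
Step 3: Attach original signs; sum ranks with positive sign and with negative sign.
W+ = 7.5 + 7.5 + 3.5 = 18.5
W- = 3.5 + 3.5 + 6 + 1 + 3.5 = 17.5
(Check: W+ + W- = 36 should equal n(n+1)/2 = 36.)
Step 4: Test statistic W = min(W+, W-) = 17.5.
Step 5: Ties in |d|, so use the tie-corrected normal approximation.
        E[W] = n(n+1)/4 = 8*9/4 = 18.
        Tie groups: |d|=5 (t=4), |d|=8 (t=2); sum(t^3 - t) = 66.
        Var[W] = n(n+1)(2n+1)/24 - sum(t^3-t)/48 = 1224/24 - 66/48 = 49.625.
        z = (W - E[W]) / sqrt(Var[W]) = (17.5 - 18) / 7.0445 = -0.0710.
        Two-sided p = 2*Phi(z) = 0.943416.
Step 6: alpha = 0.1. fail to reject H0.

W+ = 18.5, W- = 17.5, W = min = 17.5, p = 0.943416, fail to reject H0.


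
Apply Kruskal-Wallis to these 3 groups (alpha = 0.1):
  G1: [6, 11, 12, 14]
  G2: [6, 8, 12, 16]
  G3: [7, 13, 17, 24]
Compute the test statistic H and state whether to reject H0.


Step 1: Combine all N = 12 observations and assign midranks.
sorted (value, group, rank): (6,G1,1.5), (6,G2,1.5), (7,G3,3), (8,G2,4), (11,G1,5), (12,G1,6.5), (12,G2,6.5), (13,G3,8), (14,G1,9), (16,G2,10), (17,G3,11), (24,G3,12)
Step 2: Sum ranks within each group.
R_1 = 22 (n_1 = 4)
R_2 = 22 (n_2 = 4)
R_3 = 34 (n_3 = 4)
Step 3: H = 12/(N(N+1)) * sum(R_i^2/n_i) - 3(N+1)
     = 12/(12*13) * (22^2/4 + 22^2/4 + 34^2/4) - 3*13
     = 0.076923 * 531 - 39
     = 1.846154.
Step 4: Ties present; correction factor C = 1 - 12/(12^3 - 12) = 0.993007. Corrected H = 1.846154 / 0.993007 = 1.859155.
Step 5: Under H0, H ~ chi^2(2); p-value = 0.394720.
Step 6: alpha = 0.1. fail to reject H0.

H = 1.8592, df = 2, p = 0.394720, fail to reject H0.


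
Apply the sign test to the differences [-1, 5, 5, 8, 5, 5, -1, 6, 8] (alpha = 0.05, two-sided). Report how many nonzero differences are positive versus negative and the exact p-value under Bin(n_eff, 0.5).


Step 1: Discard zero differences. Original n = 9; n_eff = number of nonzero differences = 9.
Nonzero differences (with sign): -1, +5, +5, +8, +5, +5, -1, +6, +8
Step 2: Count signs: positive = 7, negative = 2.
Step 3: Under H0: P(positive) = 0.5, so the number of positives S ~ Bin(9, 0.5).
Step 4: Two-sided exact p-value = sum of Bin(9,0.5) probabilities at or below the observed probability = 0.179688.
Step 5: alpha = 0.05. fail to reject H0.

n_eff = 9, pos = 7, neg = 2, p = 0.179688, fail to reject H0.


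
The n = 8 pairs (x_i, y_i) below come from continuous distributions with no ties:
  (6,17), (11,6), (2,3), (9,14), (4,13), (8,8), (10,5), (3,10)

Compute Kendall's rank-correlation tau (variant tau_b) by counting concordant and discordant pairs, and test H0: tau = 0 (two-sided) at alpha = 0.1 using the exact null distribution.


Step 1: Enumerate the 28 unordered pairs (i,j) with i<j and classify each by sign(x_j-x_i) * sign(y_j-y_i).
  (1,2):dx=+5,dy=-11->D; (1,3):dx=-4,dy=-14->C; (1,4):dx=+3,dy=-3->D; (1,5):dx=-2,dy=-4->C
  (1,6):dx=+2,dy=-9->D; (1,7):dx=+4,dy=-12->D; (1,8):dx=-3,dy=-7->C; (2,3):dx=-9,dy=-3->C
  (2,4):dx=-2,dy=+8->D; (2,5):dx=-7,dy=+7->D; (2,6):dx=-3,dy=+2->D; (2,7):dx=-1,dy=-1->C
  (2,8):dx=-8,dy=+4->D; (3,4):dx=+7,dy=+11->C; (3,5):dx=+2,dy=+10->C; (3,6):dx=+6,dy=+5->C
  (3,7):dx=+8,dy=+2->C; (3,8):dx=+1,dy=+7->C; (4,5):dx=-5,dy=-1->C; (4,6):dx=-1,dy=-6->C
  (4,7):dx=+1,dy=-9->D; (4,8):dx=-6,dy=-4->C; (5,6):dx=+4,dy=-5->D; (5,7):dx=+6,dy=-8->D
  (5,8):dx=-1,dy=-3->C; (6,7):dx=+2,dy=-3->D; (6,8):dx=-5,dy=+2->D; (7,8):dx=-7,dy=+5->D
Step 2: C = 14, D = 14, total pairs = 28.
Step 3: tau = (C - D)/(n(n-1)/2) = (14 - 14)/28 = 0.000000.
Step 4: Exact two-sided p-value (enumerate n! = 40320 permutations of y under H0): p = 1.000000.
Step 5: alpha = 0.1. fail to reject H0.

tau_b = 0.0000 (C=14, D=14), p = 1.000000, fail to reject H0.


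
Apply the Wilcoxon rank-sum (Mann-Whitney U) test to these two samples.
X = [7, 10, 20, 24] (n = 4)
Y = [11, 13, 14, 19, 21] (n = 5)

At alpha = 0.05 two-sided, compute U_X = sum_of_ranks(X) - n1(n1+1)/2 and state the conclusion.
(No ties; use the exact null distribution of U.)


Step 1: Combine and sort all 9 observations; assign midranks.
sorted (value, group): (7,X), (10,X), (11,Y), (13,Y), (14,Y), (19,Y), (20,X), (21,Y), (24,X)
ranks: 7->1, 10->2, 11->3, 13->4, 14->5, 19->6, 20->7, 21->8, 24->9
Step 2: Rank sum for X: R1 = 1 + 2 + 7 + 9 = 19.
Step 3: U_X = R1 - n1(n1+1)/2 = 19 - 4*5/2 = 19 - 10 = 9.
       U_Y = n1*n2 - U_X = 20 - 9 = 11.
Step 4: No ties, so the exact null distribution of U (based on enumerating the C(9,4) = 126 equally likely rank assignments) gives the two-sided p-value.
Step 5: p-value = 0.904762; compare to alpha = 0.05. fail to reject H0.

U_X = 9, p = 0.904762, fail to reject H0 at alpha = 0.05.


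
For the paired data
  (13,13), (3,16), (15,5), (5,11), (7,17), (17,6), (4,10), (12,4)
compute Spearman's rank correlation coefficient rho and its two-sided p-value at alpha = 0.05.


Step 1: Rank x and y separately (midranks; no ties here).
rank(x): 13->6, 3->1, 15->7, 5->3, 7->4, 17->8, 4->2, 12->5
rank(y): 13->6, 16->7, 5->2, 11->5, 17->8, 6->3, 10->4, 4->1
Step 2: d_i = R_x(i) - R_y(i); compute d_i^2.
  (6-6)^2=0, (1-7)^2=36, (7-2)^2=25, (3-5)^2=4, (4-8)^2=16, (8-3)^2=25, (2-4)^2=4, (5-1)^2=16
sum(d^2) = 126.
Step 3: rho = 1 - 6*126 / (8*(8^2 - 1)) = 1 - 756/504 = -0.500000.
Step 4: Under H0, t = rho * sqrt((n-2)/(1-rho^2)) = -1.4142 ~ t(6).
Step 5: Two-sided p-value from the t-distribution with 6 df = 0.207031.
Step 6: alpha = 0.05. fail to reject H0.

rho = -0.5000, p = 0.207031, fail to reject H0 at alpha = 0.05.


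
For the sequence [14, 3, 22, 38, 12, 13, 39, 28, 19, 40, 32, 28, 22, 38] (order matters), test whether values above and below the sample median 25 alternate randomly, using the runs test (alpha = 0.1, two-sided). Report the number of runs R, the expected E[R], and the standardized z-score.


Step 1: Compute median = 25; label A = above, B = below.
Labels in order: BBBABBAABAAABA  (n_A = 7, n_B = 7)
Step 2: Count runs R = 8.
Step 3: Under H0 (random ordering), E[R] = 2*n_A*n_B/(n_A+n_B) + 1 = 2*7*7/14 + 1 = 8.0000.
        Var[R] = 2*n_A*n_B*(2*n_A*n_B - n_A - n_B) / ((n_A+n_B)^2 * (n_A+n_B-1)) = 8232/2548 = 3.2308.
        SD[R] = 1.7974.
Step 4: R = E[R], so z = 0 with no continuity correction.
Step 5: Two-sided p-value via normal approximation = 2*(1 - Phi(|z|)) = 1.000000.
Step 6: alpha = 0.1. fail to reject H0.

R = 8, z = 0.0000, p = 1.000000, fail to reject H0.


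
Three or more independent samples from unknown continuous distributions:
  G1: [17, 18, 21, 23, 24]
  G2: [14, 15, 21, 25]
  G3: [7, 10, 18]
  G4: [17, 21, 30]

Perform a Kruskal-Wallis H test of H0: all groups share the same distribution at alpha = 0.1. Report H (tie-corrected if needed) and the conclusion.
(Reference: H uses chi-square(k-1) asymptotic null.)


Step 1: Combine all N = 15 observations and assign midranks.
sorted (value, group, rank): (7,G3,1), (10,G3,2), (14,G2,3), (15,G2,4), (17,G1,5.5), (17,G4,5.5), (18,G1,7.5), (18,G3,7.5), (21,G1,10), (21,G2,10), (21,G4,10), (23,G1,12), (24,G1,13), (25,G2,14), (30,G4,15)
Step 2: Sum ranks within each group.
R_1 = 48 (n_1 = 5)
R_2 = 31 (n_2 = 4)
R_3 = 10.5 (n_3 = 3)
R_4 = 30.5 (n_4 = 3)
Step 3: H = 12/(N(N+1)) * sum(R_i^2/n_i) - 3(N+1)
     = 12/(15*16) * (48^2/5 + 31^2/4 + 10.5^2/3 + 30.5^2/3) - 3*16
     = 0.050000 * 1047.88 - 48
     = 4.394167.
Step 4: Ties present; correction factor C = 1 - 36/(15^3 - 15) = 0.989286. Corrected H = 4.394167 / 0.989286 = 4.441757.
Step 5: Under H0, H ~ chi^2(3); p-value = 0.217545.
Step 6: alpha = 0.1. fail to reject H0.

H = 4.4418, df = 3, p = 0.217545, fail to reject H0.


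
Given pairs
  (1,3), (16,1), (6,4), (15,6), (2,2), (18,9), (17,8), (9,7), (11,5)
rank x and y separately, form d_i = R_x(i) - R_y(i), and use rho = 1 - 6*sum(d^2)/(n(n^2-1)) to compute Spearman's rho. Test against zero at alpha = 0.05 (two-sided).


Step 1: Rank x and y separately (midranks; no ties here).
rank(x): 1->1, 16->7, 6->3, 15->6, 2->2, 18->9, 17->8, 9->4, 11->5
rank(y): 3->3, 1->1, 4->4, 6->6, 2->2, 9->9, 8->8, 7->7, 5->5
Step 2: d_i = R_x(i) - R_y(i); compute d_i^2.
  (1-3)^2=4, (7-1)^2=36, (3-4)^2=1, (6-6)^2=0, (2-2)^2=0, (9-9)^2=0, (8-8)^2=0, (4-7)^2=9, (5-5)^2=0
sum(d^2) = 50.
Step 3: rho = 1 - 6*50 / (9*(9^2 - 1)) = 1 - 300/720 = 0.583333.
Step 4: Under H0, t = rho * sqrt((n-2)/(1-rho^2)) = 1.9001 ~ t(7).
Step 5: Two-sided p-value from the t-distribution with 7 df = 0.099186.
Step 6: alpha = 0.05. fail to reject H0.

rho = 0.5833, p = 0.099186, fail to reject H0 at alpha = 0.05.


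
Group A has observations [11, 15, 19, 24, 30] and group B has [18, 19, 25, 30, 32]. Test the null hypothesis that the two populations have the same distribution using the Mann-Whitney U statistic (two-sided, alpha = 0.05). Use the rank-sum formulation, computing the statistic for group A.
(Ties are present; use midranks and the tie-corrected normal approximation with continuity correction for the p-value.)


Step 1: Combine and sort all 10 observations; assign midranks.
sorted (value, group): (11,X), (15,X), (18,Y), (19,X), (19,Y), (24,X), (25,Y), (30,X), (30,Y), (32,Y)
ranks: 11->1, 15->2, 18->3, 19->4.5, 19->4.5, 24->6, 25->7, 30->8.5, 30->8.5, 32->10
Step 2: Rank sum for X: R1 = 1 + 2 + 4.5 + 6 + 8.5 = 22.
Step 3: U_X = R1 - n1(n1+1)/2 = 22 - 5*6/2 = 22 - 15 = 7.
       U_Y = n1*n2 - U_X = 25 - 7 = 18.
Step 4: Ties are present, so use the tie-corrected normal approximation (with continuity correction) for the p-value.
Step 5: p-value = 0.293326; compare to alpha = 0.05. fail to reject H0.

U_X = 7, p = 0.293326, fail to reject H0 at alpha = 0.05.


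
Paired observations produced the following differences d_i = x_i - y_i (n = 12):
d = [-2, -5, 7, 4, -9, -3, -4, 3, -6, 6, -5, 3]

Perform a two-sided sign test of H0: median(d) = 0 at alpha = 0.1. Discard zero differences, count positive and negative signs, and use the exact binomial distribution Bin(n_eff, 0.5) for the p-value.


Step 1: Discard zero differences. Original n = 12; n_eff = number of nonzero differences = 12.
Nonzero differences (with sign): -2, -5, +7, +4, -9, -3, -4, +3, -6, +6, -5, +3
Step 2: Count signs: positive = 5, negative = 7.
Step 3: Under H0: P(positive) = 0.5, so the number of positives S ~ Bin(12, 0.5).
Step 4: Two-sided exact p-value = sum of Bin(12,0.5) probabilities at or below the observed probability = 0.774414.
Step 5: alpha = 0.1. fail to reject H0.

n_eff = 12, pos = 5, neg = 7, p = 0.774414, fail to reject H0.
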